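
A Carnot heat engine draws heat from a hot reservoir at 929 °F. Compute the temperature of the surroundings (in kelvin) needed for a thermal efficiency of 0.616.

T_C ≈ 296 K

T_H = 929 °F → (929 − 32) × 5/9 = 498.33 °C = 771.48 K.
From η = 1 − T_C/T_H, T_C = T_H·(1 − η) = 771.48 × (1 − 0.616) = 296 K.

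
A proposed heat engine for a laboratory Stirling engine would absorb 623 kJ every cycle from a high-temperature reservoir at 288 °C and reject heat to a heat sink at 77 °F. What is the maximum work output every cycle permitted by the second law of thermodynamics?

W_max ≈ 292 kJ

T_H = 288 °C → 288 + 273.15 = 561.15 K.
T_C = 77 °F → (77 − 32) × 5/9 = 25.00 °C = 298.15 K.
No engine can exceed the Carnot limit: η_max = 1 − T_C/T_H = 1 − 298.15/561.15 = 0.4687.
W_max = η_max · Q_H = 0.4687 × 623 = 292 kJ.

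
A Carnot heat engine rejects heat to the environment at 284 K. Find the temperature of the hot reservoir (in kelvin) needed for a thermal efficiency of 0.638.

From η = 1 − T_C/T_H, solving for T_H gives T_H = T_C/(1 − η) = 284.00/(1 − 0.638) = 784.5 K.

T_H ≈ 784.5 K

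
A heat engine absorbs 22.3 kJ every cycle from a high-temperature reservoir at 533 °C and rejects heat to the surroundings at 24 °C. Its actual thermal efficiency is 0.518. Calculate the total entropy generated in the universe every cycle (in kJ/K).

T_H = 533 °C → 533 + 273.15 = 806.15 K.
T_C = 24 °C → 24 + 273.15 = 297.15 K.
W = η·Q_H = 0.518 × 22.3 = 11.55 kJ, so Q_C = Q_H − W = 10.75 kJ.
Reservoir entropy changes: ΔS_H = −Q_H/T_H = −22.3/806.15 = -0.02766 kJ/K and ΔS_C = +Q_C/T_C = 10.75/297.15 = 0.03617 kJ/K.
ΔS_univ = −Q_H/T_H + Q_C/T_C = 0.00851 kJ/K (> 0, since η = 0.518 < η_Carnot = 0.631).

ΔS_univ ≈ 0.00851 kJ/K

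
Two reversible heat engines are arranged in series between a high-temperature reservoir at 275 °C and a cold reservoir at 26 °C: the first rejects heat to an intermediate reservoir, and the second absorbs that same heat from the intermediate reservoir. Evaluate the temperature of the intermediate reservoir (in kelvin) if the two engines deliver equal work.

T_H = 275 °C → 275 + 273.15 = 548.15 K.
T_C = 26 °C → 26 + 273.15 = 299.15 K.
For reversible stages Q_m = Q_H·(T_m/T_H). Setting W₁ = Q_H(1 − T_m/T_H) equal to W₂ = Q_m(1 − T_C/T_m) = Q_H·(T_m − T_C)/T_H gives T_H − T_m = T_m − T_C, so T_m = (T_H + T_C)/2 = (548.15 + 299.15)/2 = 424 K.

T_m ≈ 424 K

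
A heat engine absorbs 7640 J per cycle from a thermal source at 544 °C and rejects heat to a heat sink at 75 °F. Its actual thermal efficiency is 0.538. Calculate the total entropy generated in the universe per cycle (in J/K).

ΔS_univ ≈ 2.533 J/K

T_H = 544 °C → 544 + 273.15 = 817.15 K.
T_C = 75 °F → (75 − 32) × 5/9 = 23.89 °C = 297.04 K.
W = η·Q_H = 0.538 × 7640 = 4110 J, so Q_C = Q_H − W = 3530 J.
Reservoir entropy changes: ΔS_H = −Q_H/T_H = −7640/817.15 = -9.350 J/K and ΔS_C = +Q_C/T_C = 3530/297.04 = 11.88 J/K.
ΔS_univ = −Q_H/T_H + Q_C/T_C = 2.533 J/K (> 0, since η = 0.538 < η_Carnot = 0.636).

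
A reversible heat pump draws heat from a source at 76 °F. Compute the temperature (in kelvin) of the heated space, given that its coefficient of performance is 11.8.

T_C = 76 °F → (76 − 32) × 5/9 = 24.44 °C = 297.59 K.
COP_HP = T_H/(T_H − T_C) ⇒ T_H = T_C·COP_HP/(COP_HP − 1) = 297.59 × 11.8/(11.8 − 1) = 325 K.

T_H ≈ 325 K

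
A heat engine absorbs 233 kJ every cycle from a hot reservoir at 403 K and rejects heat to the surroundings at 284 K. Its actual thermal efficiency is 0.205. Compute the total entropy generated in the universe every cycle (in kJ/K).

ΔS_univ ≈ 0.0741 kJ/K

W = η·Q_H = 0.205 × 233 = 47.77 kJ, so Q_C = Q_H − W = 185.2 kJ.
Reservoir entropy changes: ΔS_H = −Q_H/T_H = −233/403.00 = -0.5782 kJ/K and ΔS_C = +Q_C/T_C = 185.2/284.00 = 0.6522 kJ/K.
ΔS_univ = −Q_H/T_H + Q_C/T_C = 0.0741 kJ/K (> 0, since η = 0.205 < η_Carnot = 0.295).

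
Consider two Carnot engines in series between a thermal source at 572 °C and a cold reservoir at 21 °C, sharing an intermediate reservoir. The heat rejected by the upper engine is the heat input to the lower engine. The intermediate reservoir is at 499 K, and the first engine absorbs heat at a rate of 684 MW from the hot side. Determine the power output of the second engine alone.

T_H = 572 °C → 572 + 273.15 = 845.15 K.
T_C = 21 °C → 21 + 273.15 = 294.15 K.
Heat entering the second stage: Q_m = Q_H·(T_m/T_H) = 684 × 499.00/845.15 = 403.9 MW.
Second-stage efficiency η₂ = 1 − T_C/T_m = 1 − 294.15/499.00 = 0.4105, so W₂ = η₂·Q_m = 165.8 MW.

Ẇ₂ ≈ 165.8 MW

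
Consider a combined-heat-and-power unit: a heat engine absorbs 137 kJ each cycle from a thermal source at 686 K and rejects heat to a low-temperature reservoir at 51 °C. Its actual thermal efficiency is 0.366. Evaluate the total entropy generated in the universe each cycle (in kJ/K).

ΔS_univ ≈ 0.0682 kJ/K

T_C = 51 °C → 51 + 273.15 = 324.15 K.
W = η·Q_H = 0.366 × 137 = 50.14 kJ, so Q_C = Q_H − W = 86.86 kJ.
Entropy balance on the reservoirs: −Q_H/T_H = -0.1997 kJ/K, +Q_C/T_C = 0.2680 kJ/K.
ΔS_univ = −Q_H/T_H + Q_C/T_C = 0.0682 kJ/K (> 0, since η = 0.366 < η_Carnot = 0.527).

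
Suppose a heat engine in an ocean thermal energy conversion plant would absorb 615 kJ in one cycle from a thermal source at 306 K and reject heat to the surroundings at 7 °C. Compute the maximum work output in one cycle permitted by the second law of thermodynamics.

T_C = 7 °C → 7 + 273.15 = 280.15 K.
By the Carnot theorem, η_max = 1 − T_C/T_H = 1 − 280.15/306.00 = 0.0845.
W_max = η_max · Q_H = 0.0845 × 615 = 51.95 kJ.

W_max ≈ 51.95 kJ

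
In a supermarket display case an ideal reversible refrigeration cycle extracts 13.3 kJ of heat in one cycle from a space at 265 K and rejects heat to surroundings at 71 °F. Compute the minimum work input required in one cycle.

T_H = 71 °F → (71 − 32) × 5/9 = 21.67 °C = 294.82 K.
For a reversible refrigerator, COP_R = T_C/(T_H − T_C) = 265.00/29.82 = 8.8876.
W = Q_C/COP_R = 13.3/8.8876 = 1.50 kJ.

W_in ≈ 1.50 kJ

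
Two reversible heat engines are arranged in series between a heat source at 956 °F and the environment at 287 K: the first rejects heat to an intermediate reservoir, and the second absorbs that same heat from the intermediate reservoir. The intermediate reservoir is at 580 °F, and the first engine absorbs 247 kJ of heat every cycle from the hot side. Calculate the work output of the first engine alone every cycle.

T_H = 956 °F → (956 − 32) × 5/9 = 513.33 °C = 786.48 K.
T_m = 580 °F → (580 − 32) × 5/9 = 304.44 °C = 577.59 K.
First-stage efficiency η₁ = 1 − T_m/T_H = 1 − 577.59/786.48 = 0.2656.
W₁ = η₁·Q_H = 0.2656 × 247 = 65.6 kJ.

W₁ ≈ 65.6 kJ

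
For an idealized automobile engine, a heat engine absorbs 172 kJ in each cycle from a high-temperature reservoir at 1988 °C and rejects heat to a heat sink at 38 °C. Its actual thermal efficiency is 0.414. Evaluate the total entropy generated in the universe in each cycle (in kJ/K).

T_H = 1988 °C → 1988 + 273.15 = 2261.15 K.
T_C = 38 °C → 38 + 273.15 = 311.15 K.
W = η·Q_H = 0.414 × 172 = 71.21 kJ, so Q_C = Q_H − W = 100.8 kJ.
The hot reservoir loses entropy Q_H/T_H = 172/2261.15 = 0.07607 kJ/K; the cold reservoir gains Q_C/T_C = 100.8/311.15 = 0.3239 kJ/K.
ΔS_univ = −Q_H/T_H + Q_C/T_C = 0.2479 kJ/K (> 0, since η = 0.414 < η_Carnot = 0.862).

ΔS_univ ≈ 0.2479 kJ/K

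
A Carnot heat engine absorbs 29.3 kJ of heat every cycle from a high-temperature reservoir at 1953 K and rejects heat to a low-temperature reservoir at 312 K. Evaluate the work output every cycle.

Carnot efficiency: η = 1 − T_C/T_H = 1 − 312.00/1953.00 = 0.8402.
W = η·Q_H = 0.8402 × 29.3 = 24.62 kJ.

W ≈ 24.62 kJ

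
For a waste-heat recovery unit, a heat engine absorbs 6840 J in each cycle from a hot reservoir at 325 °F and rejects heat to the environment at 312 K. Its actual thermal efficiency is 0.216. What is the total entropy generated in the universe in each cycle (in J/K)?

T_H = 325 °F → (325 − 32) × 5/9 = 162.78 °C = 435.93 K.
W = η·Q_H = 0.216 × 6840 = 1477 J, so Q_C = Q_H − W = 5363 J.
Entropy balance on the reservoirs: −Q_H/T_H = -15.69 J/K, +Q_C/T_C = 17.19 J/K.
ΔS_univ = −Q_H/T_H + Q_C/T_C = 1.50 J/K (> 0, since η = 0.216 < η_Carnot = 0.284).

ΔS_univ ≈ 1.50 J/K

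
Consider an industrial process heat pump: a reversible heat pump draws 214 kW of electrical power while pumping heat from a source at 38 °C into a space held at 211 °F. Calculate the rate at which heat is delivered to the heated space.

Q̇_H ≈ 1298 kW

T_H = 211 °F → (211 − 32) × 5/9 = 99.44 °C = 372.59 K.
T_C = 38 °C → 38 + 273.15 = 311.15 K.
For a reversible heat pump, COP_HP = T_H/(T_H − T_C) = 372.59/61.44 = 6.0639.
Q_H = COP_HP · W = 6.0639 × 214 = 1298 kW.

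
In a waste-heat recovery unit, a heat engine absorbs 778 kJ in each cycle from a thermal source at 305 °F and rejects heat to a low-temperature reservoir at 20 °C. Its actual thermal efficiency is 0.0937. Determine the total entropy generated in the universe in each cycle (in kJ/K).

T_H = 305 °F → (305 − 32) × 5/9 = 151.67 °C = 424.82 K.
T_C = 20 °C → 20 + 273.15 = 293.15 K.
W = η·Q_H = 0.0937 × 778 = 72.90 kJ, so Q_C = Q_H − W = 705.1 kJ.
Reservoir entropy changes: ΔS_H = −Q_H/T_H = −778/424.82 = -1.831 kJ/K and ΔS_C = +Q_C/T_C = 705.1/293.15 = 2.405 kJ/K.
ΔS_univ = −Q_H/T_H + Q_C/T_C = 0.5739 kJ/K (> 0, since η = 0.0937 < η_Carnot = 0.310).

ΔS_univ ≈ 0.5739 kJ/K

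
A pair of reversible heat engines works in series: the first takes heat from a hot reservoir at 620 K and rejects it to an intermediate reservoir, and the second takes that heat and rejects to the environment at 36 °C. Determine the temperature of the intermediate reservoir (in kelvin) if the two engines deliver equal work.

T_C = 36 °C → 36 + 273.15 = 309.15 K.
For reversible stages Q_m = Q_H·(T_m/T_H). Setting W₁ = Q_H(1 − T_m/T_H) equal to W₂ = Q_m(1 − T_C/T_m) = Q_H·(T_m − T_C)/T_H gives T_H − T_m = T_m − T_C, so T_m = (T_H + T_C)/2 = (620.00 + 309.15)/2 = 465 K.

T_m ≈ 465 K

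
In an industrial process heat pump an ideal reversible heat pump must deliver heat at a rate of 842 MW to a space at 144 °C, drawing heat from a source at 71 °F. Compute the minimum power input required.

Ẇ_in ≈ 246.9 MW

T_H = 144 °C → 144 + 273.15 = 417.15 K.
T_C = 71 °F → (71 − 32) × 5/9 = 21.67 °C = 294.82 K.
The Carnot heat-pump COP is COP_HP = T_H/(T_H − T_C) = 417.15/122.33 = 3.4099.
W = Q_H/COP_HP = 842/3.4099 = 246.9 MW.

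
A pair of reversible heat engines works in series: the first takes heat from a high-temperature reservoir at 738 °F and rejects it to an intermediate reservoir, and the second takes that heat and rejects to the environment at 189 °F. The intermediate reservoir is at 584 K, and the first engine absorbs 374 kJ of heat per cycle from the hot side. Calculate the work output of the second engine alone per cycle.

T_H = 738 °F → (738 − 32) × 5/9 = 392.22 °C = 665.37 K.
T_C = 189 °F → (189 − 32) × 5/9 = 87.22 °C = 360.37 K.
Heat entering the second stage: Q_m = Q_H·(T_m/T_H) = 374 × 584.00/665.37 = 328.3 kJ.
Second-stage efficiency η₂ = 1 − T_C/T_m = 1 − 360.37/584.00 = 0.3829, so W₂ = η₂·Q_m = 125.7 kJ.

W₂ ≈ 125.7 kJ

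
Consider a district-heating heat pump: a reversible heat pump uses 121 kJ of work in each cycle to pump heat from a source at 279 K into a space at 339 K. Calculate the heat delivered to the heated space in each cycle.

Q_H ≈ 684 kJ

Reversible heating COP: COP_HP = T_H/(T_H − T_C) = 339.00/60.00 = 5.6500.
Q_H = COP_HP · W = 5.6500 × 121 = 684 kJ.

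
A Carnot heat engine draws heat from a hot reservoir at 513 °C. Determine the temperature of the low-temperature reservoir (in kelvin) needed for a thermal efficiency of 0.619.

T_C ≈ 300 K

T_H = 513 °C → 513 + 273.15 = 786.15 K.
From η = 1 − T_C/T_H, T_C = T_H·(1 − η) = 786.15 × (1 − 0.619) = 300 K.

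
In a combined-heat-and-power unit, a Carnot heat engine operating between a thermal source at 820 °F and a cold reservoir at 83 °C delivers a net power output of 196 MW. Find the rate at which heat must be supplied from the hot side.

Q̇_H ≈ 393 MW

T_H = 820 °F → (820 − 32) × 5/9 = 437.78 °C = 710.93 K.
T_C = 83 °C → 83 + 273.15 = 356.15 K.
Carnot efficiency: η = 1 − T_C/T_H = 1 − 356.15/710.93 = 0.4990.
Q_H = W/η = 196/0.4990 = 393 MW.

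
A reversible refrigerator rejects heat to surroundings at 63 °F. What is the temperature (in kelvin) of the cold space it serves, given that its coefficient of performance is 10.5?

T_H = 63 °F → (63 − 32) × 5/9 = 17.22 °C = 290.37 K.
COP_R = T_C/(T_H − T_C) ⇒ T_C = T_H·COP_R/(1 + COP_R) = 290.37 × 10.5/(1 + 10.5) = 265 K.

T_C ≈ 265 K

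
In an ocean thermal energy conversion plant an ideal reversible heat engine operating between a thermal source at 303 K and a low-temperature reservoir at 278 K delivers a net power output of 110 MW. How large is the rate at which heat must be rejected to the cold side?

η_rev = 1 − T_C/T_H = 1 − 278.00/303.00 = 0.0825.
Since Q_C/Q_H = T_C/T_H and Q_H = W/η, Q_C = W·T_C/(T_H − T_C) = 110 × 278.00/25.00 = 1223 MW.

Q̇_C ≈ 1223 MW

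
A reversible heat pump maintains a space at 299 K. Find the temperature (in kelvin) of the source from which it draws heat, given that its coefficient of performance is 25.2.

T_C ≈ 287 K

COP_HP = T_H/(T_H − T_C) ⇒ T_C = T_H·(COP_HP − 1)/COP_HP = 299.00 × (25.2 − 1)/25.2 = 287 K.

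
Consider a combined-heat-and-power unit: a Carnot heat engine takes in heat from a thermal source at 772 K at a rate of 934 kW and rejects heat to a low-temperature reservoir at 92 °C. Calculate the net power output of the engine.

T_C = 92 °C → 92 + 273.15 = 365.15 K.
For a reversible engine, η = 1 − T_C/T_H = 1 − 365.15/772.00 = 0.5270.
W = η·Q_H = 0.5270 × 934 = 492 kW.

Ẇ ≈ 492 kW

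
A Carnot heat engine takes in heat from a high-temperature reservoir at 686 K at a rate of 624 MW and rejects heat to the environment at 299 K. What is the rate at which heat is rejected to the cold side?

For a reversible engine, η = 1 − T_C/T_H = 1 − 299.00/686.00 = 0.5641.
For a reversible cycle Q_C/Q_H = T_C/T_H, so Q_C = 624 × 299.00/686.00 = 272 MW.

Q̇_C ≈ 272 MW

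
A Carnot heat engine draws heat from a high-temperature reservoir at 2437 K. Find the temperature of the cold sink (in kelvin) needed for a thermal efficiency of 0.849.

From η = 1 − T_C/T_H, T_C = T_H·(1 − η) = 2437.00 × (1 − 0.849) = 368 K.

T_C ≈ 368 K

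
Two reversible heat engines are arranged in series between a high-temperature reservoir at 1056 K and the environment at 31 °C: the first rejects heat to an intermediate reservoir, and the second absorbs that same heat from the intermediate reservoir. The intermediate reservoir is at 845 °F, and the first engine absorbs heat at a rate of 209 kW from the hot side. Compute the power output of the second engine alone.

T_C = 31 °C → 31 + 273.15 = 304.15 K.
T_m = 845 °F → (845 − 32) × 5/9 = 451.67 °C = 724.82 K.
Heat entering the second stage: Q_m = Q_H·(T_m/T_H) = 209 × 724.82/1056.00 = 143 kW.
Second-stage efficiency η₂ = 1 − T_C/T_m = 1 − 304.15/724.82 = 0.5804, so W₂ = η₂·Q_m = 83.3 kW.

Ẇ₂ ≈ 83.3 kW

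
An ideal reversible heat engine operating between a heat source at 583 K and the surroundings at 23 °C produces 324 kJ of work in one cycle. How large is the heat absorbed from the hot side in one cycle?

Q_H ≈ 658.5 kJ

T_C = 23 °C → 23 + 273.15 = 296.15 K.
The Carnot efficiency is η = 1 − T_C/T_H = 1 − 296.15/583.00 = 0.4920.
Q_H = W/η = 324/0.4920 = 658.5 kJ.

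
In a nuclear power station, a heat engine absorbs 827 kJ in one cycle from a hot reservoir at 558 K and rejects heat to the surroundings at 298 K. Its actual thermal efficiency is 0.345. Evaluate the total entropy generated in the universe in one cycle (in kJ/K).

ΔS_univ ≈ 0.336 kJ/K

W = η·Q_H = 0.345 × 827 = 285.3 kJ, so Q_C = Q_H − W = 541.7 kJ.
The hot reservoir loses entropy Q_H/T_H = 827/558.00 = 1.482 kJ/K; the cold reservoir gains Q_C/T_C = 541.7/298.00 = 1.818 kJ/K.
ΔS_univ = −Q_H/T_H + Q_C/T_C = 0.336 kJ/K (> 0, since η = 0.345 < η_Carnot = 0.466).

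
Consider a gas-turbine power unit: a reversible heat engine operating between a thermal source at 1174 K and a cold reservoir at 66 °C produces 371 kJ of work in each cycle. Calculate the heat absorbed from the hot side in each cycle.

T_C = 66 °C → 66 + 273.15 = 339.15 K.
Since the cycle is reversible, η = 1 − T_C/T_H = 1 − 339.15/1174.00 = 0.7111.
Q_H = W/η = 371/0.7111 = 521.7 kJ.

Q_H ≈ 521.7 kJ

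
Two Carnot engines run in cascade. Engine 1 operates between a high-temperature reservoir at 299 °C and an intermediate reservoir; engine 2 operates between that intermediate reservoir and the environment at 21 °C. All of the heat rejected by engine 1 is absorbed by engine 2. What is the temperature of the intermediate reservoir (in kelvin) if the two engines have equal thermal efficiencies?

T_H = 299 °C → 299 + 273.15 = 572.15 K.
T_C = 21 °C → 21 + 273.15 = 294.15 K.
Equal efficiencies require 1 − T_m/T_H = 1 − T_C/T_m, i.e. T_m/T_H = T_C/T_m, so T_m = √(T_H·T_C) = √(572.15 × 294.15) = 410.2 K.

T_m ≈ 410.2 K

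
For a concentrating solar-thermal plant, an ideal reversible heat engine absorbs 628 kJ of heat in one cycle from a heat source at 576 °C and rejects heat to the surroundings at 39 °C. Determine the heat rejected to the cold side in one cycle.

Q_C ≈ 231 kJ

T_H = 576 °C → 576 + 273.15 = 849.15 K.
T_C = 39 °C → 39 + 273.15 = 312.15 K.
Carnot efficiency: η = 1 − T_C/T_H = 1 − 312.15/849.15 = 0.6324.
For a reversible cycle Q_C/Q_H = T_C/T_H, so Q_C = 628 × 312.15/849.15 = 231 kJ.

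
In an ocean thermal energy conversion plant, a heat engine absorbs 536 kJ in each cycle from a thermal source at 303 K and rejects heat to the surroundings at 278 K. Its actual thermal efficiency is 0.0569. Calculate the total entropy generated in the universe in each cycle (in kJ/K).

ΔS_univ ≈ 0.04937 kJ/K

W = η·Q_H = 0.0569 × 536 = 30.50 kJ, so Q_C = Q_H − W = 505.5 kJ.
Entropy balance on the reservoirs: −Q_H/T_H = -1.769 kJ/K, +Q_C/T_C = 1.818 kJ/K.
ΔS_univ = −Q_H/T_H + Q_C/T_C = 0.04937 kJ/K (> 0, since η = 0.0569 < η_Carnot = 0.083).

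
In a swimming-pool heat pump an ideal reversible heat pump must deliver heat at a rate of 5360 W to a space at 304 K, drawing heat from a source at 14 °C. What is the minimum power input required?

T_C = 14 °C → 14 + 273.15 = 287.15 K.
The Carnot heat-pump COP is COP_HP = T_H/(T_H − T_C) = 304.00/16.85 = 18.0415.
W = Q_H/COP_HP = 5360/18.0415 = 297 W.

Ẇ_in ≈ 297 W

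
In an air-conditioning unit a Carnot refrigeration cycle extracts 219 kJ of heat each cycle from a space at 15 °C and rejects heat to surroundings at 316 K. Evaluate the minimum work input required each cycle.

T_C = 15 °C → 15 + 273.15 = 288.15 K.
The reversible coefficient of performance is COP_R = T_C/(T_H − T_C) = 288.15/27.85 = 10.3465.
W = Q_C/COP_R = 219/10.3465 = 21.2 kJ.

W_in ≈ 21.2 kJ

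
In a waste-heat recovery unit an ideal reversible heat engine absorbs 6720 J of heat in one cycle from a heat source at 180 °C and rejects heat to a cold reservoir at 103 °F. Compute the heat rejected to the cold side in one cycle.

Q_C ≈ 4640 J

T_H = 180 °C → 180 + 273.15 = 453.15 K.
T_C = 103 °F → (103 − 32) × 5/9 = 39.44 °C = 312.59 K.
η_rev = 1 − T_C/T_H = 1 − 312.59/453.15 = 0.3102.
For a reversible cycle Q_C/Q_H = T_C/T_H, so Q_C = 6720 × 312.59/453.15 = 4640 J.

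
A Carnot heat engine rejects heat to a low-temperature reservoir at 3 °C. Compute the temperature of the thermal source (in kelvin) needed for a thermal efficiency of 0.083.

T_H ≈ 301 K

T_C = 3 °C → 3 + 273.15 = 276.15 K.
From η = 1 − T_C/T_H, solving for T_H gives T_H = T_C/(1 − η) = 276.15/(1 − 0.083) = 301 K.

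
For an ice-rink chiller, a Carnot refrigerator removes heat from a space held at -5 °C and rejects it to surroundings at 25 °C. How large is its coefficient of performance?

COP_R ≈ 8.94

T_H = 25 °C → 25 + 273.15 = 298.15 K.
T_C = -5 °C → -5 + 273.15 = 268.15 K.
COP_R = T_C/(T_H − T_C) = 268.15/(298.15 − 268.15) = 8.94.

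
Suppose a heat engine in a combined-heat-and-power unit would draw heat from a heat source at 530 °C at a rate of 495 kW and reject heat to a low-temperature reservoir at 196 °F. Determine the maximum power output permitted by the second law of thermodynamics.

Ẇ_max ≈ 270 kW

T_H = 530 °C → 530 + 273.15 = 803.15 K.
T_C = 196 °F → (196 − 32) × 5/9 = 91.11 °C = 364.26 K.
The upper bound on efficiency is η_max = 1 − T_C/T_H = 1 − 364.26/803.15 = 0.5465.
W_max = η_max · Q_H = 0.5465 × 495 = 270 kW.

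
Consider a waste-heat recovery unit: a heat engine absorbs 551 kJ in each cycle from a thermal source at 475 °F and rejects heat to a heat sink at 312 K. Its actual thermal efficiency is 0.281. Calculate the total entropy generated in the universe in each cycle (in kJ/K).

T_H = 475 °F → (475 − 32) × 5/9 = 246.11 °C = 519.26 K.
W = η·Q_H = 0.281 × 551 = 154.8 kJ, so Q_C = Q_H − W = 396.2 kJ.
Entropy balance on the reservoirs: −Q_H/T_H = -1.061 kJ/K, +Q_C/T_C = 1.270 kJ/K.
ΔS_univ = −Q_H/T_H + Q_C/T_C = 0.2086 kJ/K (> 0, since η = 0.281 < η_Carnot = 0.399).

ΔS_univ ≈ 0.2086 kJ/K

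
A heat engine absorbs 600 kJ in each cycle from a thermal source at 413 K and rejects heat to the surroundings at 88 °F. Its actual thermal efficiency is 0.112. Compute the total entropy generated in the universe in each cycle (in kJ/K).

ΔS_univ ≈ 0.2983 kJ/K

T_C = 88 °F → (88 − 32) × 5/9 = 31.11 °C = 304.26 K.
W = η·Q_H = 0.112 × 600 = 67.20 kJ, so Q_C = Q_H − W = 532.8 kJ.
Entropy balance on the reservoirs: −Q_H/T_H = -1.453 kJ/K, +Q_C/T_C = 1.751 kJ/K.
ΔS_univ = −Q_H/T_H + Q_C/T_C = 0.2983 kJ/K (> 0, since η = 0.112 < η_Carnot = 0.263).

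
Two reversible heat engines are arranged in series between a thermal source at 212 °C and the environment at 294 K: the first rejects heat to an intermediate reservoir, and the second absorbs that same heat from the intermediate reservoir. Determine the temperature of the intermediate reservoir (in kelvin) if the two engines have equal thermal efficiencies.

T_H = 212 °C → 212 + 273.15 = 485.15 K.
Equal efficiencies require 1 − T_m/T_H = 1 − T_C/T_m, i.e. T_m/T_H = T_C/T_m, so T_m = √(T_H·T_C) = √(485.15 × 294.00) = 378 K.

T_m ≈ 378 K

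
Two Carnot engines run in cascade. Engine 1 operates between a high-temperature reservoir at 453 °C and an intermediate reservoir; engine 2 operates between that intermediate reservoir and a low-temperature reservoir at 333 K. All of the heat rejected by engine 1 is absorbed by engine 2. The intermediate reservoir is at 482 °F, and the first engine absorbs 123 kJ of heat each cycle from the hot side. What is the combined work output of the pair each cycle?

W_total ≈ 66.6 kJ

T_H = 453 °C → 453 + 273.15 = 726.15 K.
Two reversible stages in series are equivalent to a single Carnot engine between T_H and T_C, so η_total = 1 − T_C/T_H = 1 − 333.00/726.15 = 0.5414.
W_total = η_total · Q_H = 0.5414 × 123 = 66.6 kJ.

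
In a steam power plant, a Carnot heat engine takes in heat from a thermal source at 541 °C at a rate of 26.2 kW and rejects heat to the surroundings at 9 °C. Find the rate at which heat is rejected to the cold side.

T_H = 541 °C → 541 + 273.15 = 814.15 K.
T_C = 9 °C → 9 + 273.15 = 282.15 K.
Since the cycle is reversible, η = 1 − T_C/T_H = 1 − 282.15/814.15 = 0.6534.
For a reversible cycle Q_C/Q_H = T_C/T_H, so Q_C = 26.2 × 282.15/814.15 = 9.080 kW.

Q̇_C ≈ 9.080 kW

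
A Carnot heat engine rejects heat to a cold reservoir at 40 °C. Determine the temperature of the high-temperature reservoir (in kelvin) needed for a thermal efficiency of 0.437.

T_C = 40 °C → 40 + 273.15 = 313.15 K.
From η = 1 − T_C/T_H, solving for T_H gives T_H = T_C/(1 − η) = 313.15/(1 − 0.437) = 556.2 K.

T_H ≈ 556.2 K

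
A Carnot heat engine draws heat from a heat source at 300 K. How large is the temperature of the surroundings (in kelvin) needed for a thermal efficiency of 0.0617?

From η = 1 − T_C/T_H, T_C = T_H·(1 − η) = 300.00 × (1 − 0.0617) = 281.5 K.

T_C ≈ 281.5 K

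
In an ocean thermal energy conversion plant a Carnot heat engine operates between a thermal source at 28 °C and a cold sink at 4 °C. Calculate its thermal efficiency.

T_H = 28 °C → 28 + 273.15 = 301.15 K.
T_C = 4 °C → 4 + 273.15 = 277.15 K.
η_rev = 1 − T_C/T_H = 1 − 277.15/301.15 = 0.07969.

η ≈ 0.07969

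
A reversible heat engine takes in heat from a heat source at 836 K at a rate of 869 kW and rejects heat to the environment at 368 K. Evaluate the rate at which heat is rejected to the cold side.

Q̇_C ≈ 383 kW

Carnot efficiency: η = 1 − T_C/T_H = 1 − 368.00/836.00 = 0.5598.
For a reversible cycle Q_C/Q_H = T_C/T_H, so Q_C = 869 × 368.00/836.00 = 383 kW.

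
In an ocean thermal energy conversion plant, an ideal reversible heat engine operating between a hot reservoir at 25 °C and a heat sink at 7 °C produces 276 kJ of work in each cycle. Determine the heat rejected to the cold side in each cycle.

T_H = 25 °C → 25 + 273.15 = 298.15 K.
T_C = 7 °C → 7 + 273.15 = 280.15 K.
Carnot efficiency: η = 1 − T_C/T_H = 1 − 280.15/298.15 = 0.0604.
Since Q_C/Q_H = T_C/T_H and Q_H = W/η, Q_C = W·T_C/(T_H − T_C) = 276 × 280.15/18.00 = 4300 kJ.

Q_C ≈ 4300 kJ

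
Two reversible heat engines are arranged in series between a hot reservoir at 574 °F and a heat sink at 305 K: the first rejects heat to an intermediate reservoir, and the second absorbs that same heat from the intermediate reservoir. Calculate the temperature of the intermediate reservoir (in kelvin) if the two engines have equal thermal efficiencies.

T_m ≈ 418.5 K

T_H = 574 °F → (574 − 32) × 5/9 = 301.11 °C = 574.26 K.
Equal efficiencies require 1 − T_m/T_H = 1 − T_C/T_m, i.e. T_m/T_H = T_C/T_m, so T_m = √(T_H·T_C) = √(574.26 × 305.00) = 418.5 K.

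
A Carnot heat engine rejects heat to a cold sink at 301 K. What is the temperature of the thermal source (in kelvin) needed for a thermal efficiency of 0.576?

T_H ≈ 709.9 K

From η = 1 − T_C/T_H, solving for T_H gives T_H = T_C/(1 − η) = 301.00/(1 − 0.576) = 709.9 K.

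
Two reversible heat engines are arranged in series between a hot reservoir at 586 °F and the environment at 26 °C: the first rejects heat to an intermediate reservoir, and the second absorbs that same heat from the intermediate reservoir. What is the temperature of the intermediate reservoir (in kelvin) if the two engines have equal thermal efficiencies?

T_m ≈ 416.9 K

T_H = 586 °F → (586 − 32) × 5/9 = 307.78 °C = 580.93 K.
T_C = 26 °C → 26 + 273.15 = 299.15 K.
Equal efficiencies require 1 − T_m/T_H = 1 − T_C/T_m, i.e. T_m/T_H = T_C/T_m, so T_m = √(T_H·T_C) = √(580.93 × 299.15) = 416.9 K.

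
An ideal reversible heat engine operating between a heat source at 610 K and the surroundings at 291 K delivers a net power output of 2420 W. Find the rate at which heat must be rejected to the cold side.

Q̇_C ≈ 2210 W

Carnot efficiency: η = 1 − T_C/T_H = 1 − 291.00/610.00 = 0.5230.
Since Q_C/Q_H = T_C/T_H and Q_H = W/η, Q_C = W·T_C/(T_H − T_C) = 2420 × 291.00/319.00 = 2210 W.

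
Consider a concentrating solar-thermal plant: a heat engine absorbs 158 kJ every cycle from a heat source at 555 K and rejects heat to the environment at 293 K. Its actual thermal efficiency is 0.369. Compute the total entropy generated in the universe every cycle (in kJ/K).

W = η·Q_H = 0.369 × 158 = 58.30 kJ, so Q_C = Q_H − W = 99.70 kJ.
Reservoir entropy changes: ΔS_H = −Q_H/T_H = −158/555.00 = -0.2847 kJ/K and ΔS_C = +Q_C/T_C = 99.70/293.00 = 0.3403 kJ/K.
ΔS_univ = −Q_H/T_H + Q_C/T_C = 0.0556 kJ/K (> 0, since η = 0.369 < η_Carnot = 0.472).

ΔS_univ ≈ 0.0556 kJ/K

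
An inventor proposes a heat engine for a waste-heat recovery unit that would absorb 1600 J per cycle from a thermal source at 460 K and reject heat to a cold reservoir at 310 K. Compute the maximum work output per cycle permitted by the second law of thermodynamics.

The upper bound on efficiency is η_max = 1 − T_C/T_H = 1 − 310.00/460.00 = 0.3261.
W_max = η_max · Q_H = 0.3261 × 1600 = 522 J.

W_max ≈ 522 J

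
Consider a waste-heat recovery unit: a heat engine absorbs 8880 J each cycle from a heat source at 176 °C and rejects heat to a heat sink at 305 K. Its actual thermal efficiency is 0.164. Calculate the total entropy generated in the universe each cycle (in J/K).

ΔS_univ ≈ 4.57 J/K

T_H = 176 °C → 176 + 273.15 = 449.15 K.
W = η·Q_H = 0.164 × 8880 = 1456 J, so Q_C = Q_H − W = 7424 J.
The hot reservoir loses entropy Q_H/T_H = 8880/449.15 = 19.77 J/K; the cold reservoir gains Q_C/T_C = 7424/305.00 = 24.34 J/K.
ΔS_univ = −Q_H/T_H + Q_C/T_C = 4.57 J/K (> 0, since η = 0.164 < η_Carnot = 0.321).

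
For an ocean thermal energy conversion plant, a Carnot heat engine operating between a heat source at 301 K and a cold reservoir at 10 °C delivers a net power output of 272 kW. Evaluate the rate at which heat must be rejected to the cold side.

T_C = 10 °C → 10 + 273.15 = 283.15 K.
Since the cycle is reversible, η = 1 − T_C/T_H = 1 − 283.15/301.00 = 0.0593.
Since Q_C/Q_H = T_C/T_H and Q_H = W/η, Q_C = W·T_C/(T_H − T_C) = 272 × 283.15/17.85 = 4310 kW.

Q̇_C ≈ 4310 kW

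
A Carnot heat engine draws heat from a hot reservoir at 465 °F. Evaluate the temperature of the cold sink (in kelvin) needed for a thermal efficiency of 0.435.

T_C ≈ 290 K

T_H = 465 °F → (465 − 32) × 5/9 = 240.56 °C = 513.71 K.
From η = 1 − T_C/T_H, T_C = T_H·(1 − η) = 513.71 × (1 − 0.435) = 290 K.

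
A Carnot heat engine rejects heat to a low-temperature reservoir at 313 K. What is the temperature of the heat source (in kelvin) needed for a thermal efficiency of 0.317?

From η = 1 − T_C/T_H, solving for T_H gives T_H = T_C/(1 − η) = 313.00/(1 − 0.317) = 458.3 K.

T_H ≈ 458.3 K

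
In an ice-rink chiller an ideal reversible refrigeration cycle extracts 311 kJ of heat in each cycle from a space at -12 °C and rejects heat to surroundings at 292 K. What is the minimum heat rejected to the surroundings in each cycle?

T_C = -12 °C → -12 + 273.15 = 261.15 K.
For a reversible cycle Q_H/Q_C = T_H/T_C, so Q_H = Q_C·T_H/T_C = 311 × 292.00/261.15 = 348 kJ.

Q_H ≈ 348 kJ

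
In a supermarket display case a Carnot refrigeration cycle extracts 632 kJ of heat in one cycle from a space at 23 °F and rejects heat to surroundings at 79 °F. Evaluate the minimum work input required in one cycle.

T_H = 79 °F → (79 − 32) × 5/9 = 26.11 °C = 299.26 K.
T_C = 23 °F → (23 − 32) × 5/9 = -5.00 °C = 268.15 K.
The reversible coefficient of performance is COP_R = T_C/(T_H − T_C) = 268.15/31.11 = 8.6191.
W = Q_C/COP_R = 632/8.6191 = 73.3 kJ.

W_in ≈ 73.3 kJ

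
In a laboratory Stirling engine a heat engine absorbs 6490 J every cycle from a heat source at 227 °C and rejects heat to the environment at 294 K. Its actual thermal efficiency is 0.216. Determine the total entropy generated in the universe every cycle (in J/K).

ΔS_univ ≈ 4.33 J/K

T_H = 227 °C → 227 + 273.15 = 500.15 K.
W = η·Q_H = 0.216 × 6490 = 1402 J, so Q_C = Q_H − W = 5088 J.
Entropy balance on the reservoirs: −Q_H/T_H = -12.98 J/K, +Q_C/T_C = 17.31 J/K.
ΔS_univ = −Q_H/T_H + Q_C/T_C = 4.33 J/K (> 0, since η = 0.216 < η_Carnot = 0.412).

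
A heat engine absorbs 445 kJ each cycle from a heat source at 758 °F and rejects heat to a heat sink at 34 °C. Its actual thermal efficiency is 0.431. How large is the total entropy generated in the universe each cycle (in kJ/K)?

ΔS_univ ≈ 0.167 kJ/K

T_H = 758 °F → (758 − 32) × 5/9 = 403.33 °C = 676.48 K.
T_C = 34 °C → 34 + 273.15 = 307.15 K.
W = η·Q_H = 0.431 × 445 = 191.8 kJ, so Q_C = Q_H − W = 253.2 kJ.
Reservoir entropy changes: ΔS_H = −Q_H/T_H = −445/676.48 = -0.6578 kJ/K and ΔS_C = +Q_C/T_C = 253.2/307.15 = 0.8244 kJ/K.
ΔS_univ = −Q_H/T_H + Q_C/T_C = 0.167 kJ/K (> 0, since η = 0.431 < η_Carnot = 0.546).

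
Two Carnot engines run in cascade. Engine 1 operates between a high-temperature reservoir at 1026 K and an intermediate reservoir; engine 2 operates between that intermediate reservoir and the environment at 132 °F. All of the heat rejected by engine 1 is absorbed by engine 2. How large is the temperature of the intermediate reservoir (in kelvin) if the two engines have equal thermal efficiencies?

T_C = 132 °F → (132 − 32) × 5/9 = 55.56 °C = 328.71 K.
Equal efficiencies require 1 − T_m/T_H = 1 − T_C/T_m, i.e. T_m/T_H = T_C/T_m, so T_m = √(T_H·T_C) = √(1026.00 × 328.71) = 581 K.

T_m ≈ 581 K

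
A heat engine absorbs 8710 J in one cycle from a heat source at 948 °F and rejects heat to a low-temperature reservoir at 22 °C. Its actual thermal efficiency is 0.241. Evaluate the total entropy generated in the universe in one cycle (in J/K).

T_H = 948 °F → (948 − 32) × 5/9 = 508.89 °C = 782.04 K.
T_C = 22 °C → 22 + 273.15 = 295.15 K.
W = η·Q_H = 0.241 × 8710 = 2099 J, so Q_C = Q_H − W = 6611 J.
The hot reservoir loses entropy Q_H/T_H = 8710/782.04 = 11.14 J/K; the cold reservoir gains Q_C/T_C = 6611/295.15 = 22.40 J/K.
ΔS_univ = −Q_H/T_H + Q_C/T_C = 11.3 J/K (> 0, since η = 0.241 < η_Carnot = 0.623).

ΔS_univ ≈ 11.3 J/K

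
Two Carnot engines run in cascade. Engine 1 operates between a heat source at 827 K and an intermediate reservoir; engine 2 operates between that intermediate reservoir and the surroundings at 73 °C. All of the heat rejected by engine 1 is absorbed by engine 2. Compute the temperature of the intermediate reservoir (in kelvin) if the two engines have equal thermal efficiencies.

T_m ≈ 535 K

T_C = 73 °C → 73 + 273.15 = 346.15 K.
Equal efficiencies require 1 − T_m/T_H = 1 − T_C/T_m, i.e. T_m/T_H = T_C/T_m, so T_m = √(T_H·T_C) = √(827.00 × 346.15) = 535 K.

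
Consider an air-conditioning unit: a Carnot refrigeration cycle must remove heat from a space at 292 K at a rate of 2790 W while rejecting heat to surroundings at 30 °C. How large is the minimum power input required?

T_H = 30 °C → 30 + 273.15 = 303.15 K.
COP_R = T_C/(T_H − T_C) = 292.00/11.15 = 26.1883.
W = Q_C/COP_R = 2790/26.1883 = 107 W.

Ẇ_in ≈ 107 W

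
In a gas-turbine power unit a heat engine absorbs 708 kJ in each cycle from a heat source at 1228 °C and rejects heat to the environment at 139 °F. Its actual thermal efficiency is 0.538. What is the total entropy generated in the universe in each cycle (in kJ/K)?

T_H = 1228 °C → 1228 + 273.15 = 1501.15 K.
T_C = 139 °F → (139 − 32) × 5/9 = 59.44 °C = 332.59 K.
W = η·Q_H = 0.538 × 708 = 380.9 kJ, so Q_C = Q_H − W = 327.1 kJ.
Reservoir entropy changes: ΔS_H = −Q_H/T_H = −708/1501.15 = -0.4716 kJ/K and ΔS_C = +Q_C/T_C = 327.1/332.59 = 0.9835 kJ/K.
ΔS_univ = −Q_H/T_H + Q_C/T_C = 0.512 kJ/K (> 0, since η = 0.538 < η_Carnot = 0.778).

ΔS_univ ≈ 0.512 kJ/K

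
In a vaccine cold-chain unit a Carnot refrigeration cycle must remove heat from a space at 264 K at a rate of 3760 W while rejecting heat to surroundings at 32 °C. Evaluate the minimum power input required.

Ẇ_in ≈ 586.1 W

T_H = 32 °C → 32 + 273.15 = 305.15 K.
COP_R = T_C/(T_H − T_C) = 264.00/41.15 = 6.4156.
W = Q_C/COP_R = 3760/6.4156 = 586.1 W.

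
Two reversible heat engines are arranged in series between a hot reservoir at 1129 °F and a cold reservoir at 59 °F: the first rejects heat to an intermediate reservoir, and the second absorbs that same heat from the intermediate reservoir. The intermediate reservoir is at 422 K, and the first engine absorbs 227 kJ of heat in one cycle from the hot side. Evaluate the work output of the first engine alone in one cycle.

T_H = 1129 °F → (1129 − 32) × 5/9 = 609.44 °C = 882.59 K.
T_C = 59 °F → (59 − 32) × 5/9 = 15.00 °C = 288.15 K.
First-stage efficiency η₁ = 1 − T_m/T_H = 1 − 422.00/882.59 = 0.5219.
W₁ = η₁·Q_H = 0.5219 × 227 = 118 kJ.

W₁ ≈ 118 kJ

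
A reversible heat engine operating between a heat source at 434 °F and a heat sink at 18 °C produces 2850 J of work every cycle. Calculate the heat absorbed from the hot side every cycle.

T_H = 434 °F → (434 − 32) × 5/9 = 223.33 °C = 496.48 K.
T_C = 18 °C → 18 + 273.15 = 291.15 K.
Since the cycle is reversible, η = 1 − T_C/T_H = 1 − 291.15/496.48 = 0.4136.
Q_H = W/η = 2850/0.4136 = 6890 J.

Q_H ≈ 6890 J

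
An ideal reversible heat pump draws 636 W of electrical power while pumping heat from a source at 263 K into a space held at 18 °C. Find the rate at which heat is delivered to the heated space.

Q̇_H ≈ 6580 W

T_H = 18 °C → 18 + 273.15 = 291.15 K.
The Carnot heat-pump COP is COP_HP = T_H/(T_H − T_C) = 291.15/28.15 = 10.3428.
Q_H = COP_HP · W = 10.3428 × 636 = 6580 W.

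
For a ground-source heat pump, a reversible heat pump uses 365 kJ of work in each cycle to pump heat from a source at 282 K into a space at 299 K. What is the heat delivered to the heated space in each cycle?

Q_H ≈ 6420 kJ

Reversible heating COP: COP_HP = T_H/(T_H − T_C) = 299.00/17.00 = 17.5882.
Q_H = COP_HP · W = 17.5882 × 365 = 6420 kJ.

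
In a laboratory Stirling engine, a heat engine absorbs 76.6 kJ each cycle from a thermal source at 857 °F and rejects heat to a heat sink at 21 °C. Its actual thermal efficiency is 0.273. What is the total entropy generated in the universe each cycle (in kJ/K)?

ΔS_univ ≈ 0.0846 kJ/K

T_H = 857 °F → (857 − 32) × 5/9 = 458.33 °C = 731.48 K.
T_C = 21 °C → 21 + 273.15 = 294.15 K.
W = η·Q_H = 0.273 × 76.6 = 20.91 kJ, so Q_C = Q_H − W = 55.69 kJ.
Reservoir entropy changes: ΔS_H = −Q_H/T_H = −76.6/731.48 = -0.1047 kJ/K and ΔS_C = +Q_C/T_C = 55.69/294.15 = 0.1893 kJ/K.
ΔS_univ = −Q_H/T_H + Q_C/T_C = 0.0846 kJ/K (> 0, since η = 0.273 < η_Carnot = 0.598).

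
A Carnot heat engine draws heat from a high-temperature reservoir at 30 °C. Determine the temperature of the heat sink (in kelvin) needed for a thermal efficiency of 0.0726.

T_H = 30 °C → 30 + 273.15 = 303.15 K.
From η = 1 − T_C/T_H, T_C = T_H·(1 − η) = 303.15 × (1 − 0.0726) = 281.1 K.

T_C ≈ 281.1 K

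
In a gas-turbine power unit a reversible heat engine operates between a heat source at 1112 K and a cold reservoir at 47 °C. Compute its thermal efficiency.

η ≈ 0.712

T_C = 47 °C → 47 + 273.15 = 320.15 K.
η_rev = 1 − T_C/T_H = 1 − 320.15/1112.00 = 0.712.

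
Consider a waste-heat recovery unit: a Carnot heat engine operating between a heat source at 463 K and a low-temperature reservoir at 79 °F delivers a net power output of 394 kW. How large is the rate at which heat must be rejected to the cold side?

Q̇_C ≈ 720 kW

T_C = 79 °F → (79 − 32) × 5/9 = 26.11 °C = 299.26 K.
η_rev = 1 − T_C/T_H = 1 − 299.26/463.00 = 0.3536.
Since Q_C/Q_H = T_C/T_H and Q_H = W/η, Q_C = W·T_C/(T_H − T_C) = 394 × 299.26/163.74 = 720 kW.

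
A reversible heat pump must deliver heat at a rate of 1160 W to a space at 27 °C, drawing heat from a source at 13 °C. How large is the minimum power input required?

Ẇ_in ≈ 54.11 W

T_H = 27 °C → 27 + 273.15 = 300.15 K.
T_C = 13 °C → 13 + 273.15 = 286.15 K.
The Carnot heat-pump COP is COP_HP = T_H/(T_H − T_C) = 300.15/14.00 = 21.4393.
W = Q_H/COP_HP = 1160/21.4393 = 54.11 W.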